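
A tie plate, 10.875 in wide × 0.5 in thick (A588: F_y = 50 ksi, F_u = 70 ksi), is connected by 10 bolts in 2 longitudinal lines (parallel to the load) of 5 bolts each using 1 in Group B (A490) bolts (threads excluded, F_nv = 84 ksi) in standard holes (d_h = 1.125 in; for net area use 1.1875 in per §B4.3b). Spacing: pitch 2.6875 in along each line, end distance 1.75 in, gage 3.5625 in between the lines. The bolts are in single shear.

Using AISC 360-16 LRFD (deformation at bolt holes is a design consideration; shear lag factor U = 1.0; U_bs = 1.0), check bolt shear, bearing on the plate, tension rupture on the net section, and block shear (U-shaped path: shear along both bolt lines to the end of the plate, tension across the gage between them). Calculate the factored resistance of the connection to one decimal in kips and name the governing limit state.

223.1 kips (net-section rupture governs)

Bolt shear: A_b = π(1)²/4 = 0.7854 in². φR_n = 0.75 × 84 × 0.7854 × 10 × 1 = 494.8 kips.
Bearing (0.5 in plate, F_u = 70 ksi): end bolts L_c = 1.75 − 1.125/2 = 1.1875, R_n = min(1.2×1.1875×0.5×70, 2.4×1×0.5×70) = 49.875 kips/bolt; interior L_c = 2.6875 − 1.125 = 1.5625, R_n = 65.625 kips/bolt. φR_n = 0.75 × (2×49.875 + 8×65.625) = 468.6 kips.
Tension rupture (net): A_n = (10.875 − 2×1.1875)×0.5 = 4.25 in² (U = 1.0, A_e = A_n). φR_n = 0.75 × 70 × 4.25 = 223.1 kips.
Block shear: shear path 2×[1.75+4×2.6875] = 2×12.5 in, A_gv = 12.5, A_nv = 2×(12.5 − 4.5×1.1875)×0.5 = 7.1563 in²; tension across gage: (3.5625 − 1×1.1875)×0.5 = 1.1875 in². R_n = min(0.6×70×7.1563, 0.6×50×12.5) + 1.0×70×1.1875 = min(300.56, 375) + 83.125 = 383.69 kips. φR_n = 0.75 × 383.69 = 287.8 kips.
Governing: min(494.8, 468.6, 223.1, 287.8) = 223.1 kips → net-section rupture.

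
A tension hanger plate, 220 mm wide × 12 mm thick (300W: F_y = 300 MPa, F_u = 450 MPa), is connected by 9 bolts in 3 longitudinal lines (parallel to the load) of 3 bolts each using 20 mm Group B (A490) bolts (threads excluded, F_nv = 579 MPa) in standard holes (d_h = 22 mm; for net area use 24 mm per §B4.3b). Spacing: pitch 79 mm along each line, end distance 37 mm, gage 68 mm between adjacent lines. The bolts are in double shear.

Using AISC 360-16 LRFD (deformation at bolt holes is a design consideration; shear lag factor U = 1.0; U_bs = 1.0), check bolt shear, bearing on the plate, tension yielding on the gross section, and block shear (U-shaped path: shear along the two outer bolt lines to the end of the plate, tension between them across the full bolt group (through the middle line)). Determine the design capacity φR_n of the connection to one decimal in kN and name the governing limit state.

712.8 kN (gross-section yield governs)

Bolt shear: A_b = π(20)²/4 = 314.16 mm². φR_n = 0.75 × 579 × 314.16 × 9 × 2 = 2455.6 kN.
Bearing (12 mm plate, F_u = 450 MPa): end bolts L_c = 37 − 22/2 = 26, R_n = min(1.2×26×12×450, 2.4×20×12×450) = 168.48 kN/bolt; interior L_c = 79 − 22 = 57, R_n = 259.2 kN/bolt. φR_n = 0.75 × (3×168.48 + 6×259.2) = 1545.5 kN.
Tension yield (gross): A_g = 220×12 = 2640 mm². φR_n = 0.90 × 300 × 2640 = 712.8 kN.
Block shear: shear path 2×[37+2×79] = 2×195 mm, A_gv = 4680, A_nv = 2×(195 − 2.5×24)×12 = 3240 mm²; tension across gage: (136 − 2×24)×12 = 1056 mm². R_n = min(0.6×450×3240, 0.6×300×4680) + 1.0×450×1056 = min(874.8, 842.4) + 475.2 = 1317.6 kN. φR_n = 0.75 × 1317.6 = 988.2 kN.
Governing: min(2455.6, 1545.5, 712.8, 988.2) = 712.8 kN → gross-section yield.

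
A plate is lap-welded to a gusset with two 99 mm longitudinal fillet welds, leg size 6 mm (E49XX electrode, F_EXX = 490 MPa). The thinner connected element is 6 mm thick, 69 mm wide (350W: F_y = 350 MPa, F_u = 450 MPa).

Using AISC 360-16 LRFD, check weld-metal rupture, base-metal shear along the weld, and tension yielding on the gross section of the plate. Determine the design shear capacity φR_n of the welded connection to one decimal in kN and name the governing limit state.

Weld metal: throat = 0.707×6 = 4.242 mm, L = 2×99 = 198 mm. φR_n = 0.75 × 0.6 × 490 × 4.242 × 198 = 185.2 kN.
Base metal shear (6 mm plate): yield φR_n = 1.0×0.6×350×6×198 = 249.5 kN; rupture φR_n = 0.75×0.6×450×6×198 = 240.6 kN; take 240.6 kN (rupture).
Tension yield (gross): A_g = 69×6 = 414 mm². φR_n = 0.90 × 350 × 414 = 130.4 kN.
Governing: min(185.2, 240.6, 130.4) = 130.4 kN → gross-section yield.

130.4 kN (gross-section yield governs)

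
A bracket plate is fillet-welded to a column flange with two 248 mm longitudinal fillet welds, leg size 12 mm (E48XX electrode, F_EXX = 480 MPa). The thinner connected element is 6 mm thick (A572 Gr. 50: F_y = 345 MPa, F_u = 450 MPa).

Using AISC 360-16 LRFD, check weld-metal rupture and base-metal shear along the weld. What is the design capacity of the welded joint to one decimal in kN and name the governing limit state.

Weld metal: throat = 0.707×12 = 8.484 mm, L = 2×248 = 496 mm. φR_n = 0.75 × 0.6 × 480 × 8.484 × 496 = 908.9 kN.
Base metal shear (6 mm plate): yield φR_n = 1.0×0.6×345×6×496 = 616.0 kN; rupture φR_n = 0.75×0.6×450×6×496 = 602.6 kN; take 602.6 kN (rupture).
Governing: min(908.9, 602.6) = 602.6 kN → base-metal shear.

602.6 kN (base-metal shear governs)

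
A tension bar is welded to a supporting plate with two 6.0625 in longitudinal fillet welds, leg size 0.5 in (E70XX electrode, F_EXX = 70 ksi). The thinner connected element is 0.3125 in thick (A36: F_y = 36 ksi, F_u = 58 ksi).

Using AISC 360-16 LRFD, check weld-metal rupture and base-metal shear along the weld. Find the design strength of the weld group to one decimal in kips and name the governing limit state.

Weld metal: throat = 0.707×0.5 = 0.3535 in, L = 2×6.0625 = 12.125 in. φR_n = 0.75 × 0.6 × 70 × 0.3535 × 12.125 = 135.0 kips.
Base metal shear (0.3125 in plate): yield φR_n = 1.0×0.6×36×0.3125×12.125 = 81.8 kips; rupture φR_n = 0.75×0.6×58×0.3125×12.125 = 98.9 kips; take 81.8 kips (yield).
Governing: min(135.0, 81.8) = 81.8 kips → base-metal shear.

81.8 kips (base-metal shear governs)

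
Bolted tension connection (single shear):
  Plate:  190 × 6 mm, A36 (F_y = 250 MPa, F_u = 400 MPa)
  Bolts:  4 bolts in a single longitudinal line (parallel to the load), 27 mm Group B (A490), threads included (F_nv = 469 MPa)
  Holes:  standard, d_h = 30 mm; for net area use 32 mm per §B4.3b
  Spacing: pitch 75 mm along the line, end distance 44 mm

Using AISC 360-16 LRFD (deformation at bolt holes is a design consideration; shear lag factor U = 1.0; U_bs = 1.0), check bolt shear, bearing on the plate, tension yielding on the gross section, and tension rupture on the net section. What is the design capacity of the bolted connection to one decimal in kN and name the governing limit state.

Bolt shear: A_b = π(27)²/4 = 572.56 mm². φR_n = 0.75 × 469 × 572.56 × 4 × 1 = 805.6 kN.
Bearing (6 mm plate, F_u = 400 MPa): end bolts L_c = 44 − 30/2 = 29, R_n = min(1.2×29×6×400, 2.4×27×6×400) = 83.52 kN/bolt; interior L_c = 75 − 30 = 45, R_n = 129.6 kN/bolt. φR_n = 0.75 × (1×83.52 + 3×129.6) = 354.2 kN.
Tension yield (gross): A_g = 190×6 = 1140 mm². φR_n = 0.90 × 250 × 1140 = 256.5 kN.
Tension rupture (net): A_n = (190 − 1×32)×6 = 948 mm² (U = 1.0, A_e = A_n). φR_n = 0.75 × 400 × 948 = 284.4 kN.
Governing: min(805.6, 354.2, 256.5, 284.4) = 256.5 kN → gross-section yield.

256.5 kN (gross-section yield governs)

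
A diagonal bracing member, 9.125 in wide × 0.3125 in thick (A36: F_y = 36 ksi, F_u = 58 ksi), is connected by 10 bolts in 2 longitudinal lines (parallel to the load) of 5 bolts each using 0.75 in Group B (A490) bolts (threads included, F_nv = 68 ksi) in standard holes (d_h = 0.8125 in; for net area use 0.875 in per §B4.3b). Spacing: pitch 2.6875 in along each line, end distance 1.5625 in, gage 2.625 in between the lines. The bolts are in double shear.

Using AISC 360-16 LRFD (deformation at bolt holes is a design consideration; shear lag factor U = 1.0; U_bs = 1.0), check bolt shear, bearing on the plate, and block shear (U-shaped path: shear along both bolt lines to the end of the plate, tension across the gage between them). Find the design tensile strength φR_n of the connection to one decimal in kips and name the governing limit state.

Bolt shear: A_b = π(0.75)²/4 = 0.44179 in². φR_n = 0.75 × 68 × 0.44179 × 10 × 2 = 450.6 kips.
Bearing (0.3125 in plate, F_u = 58 ksi): end bolts L_c = 1.5625 − 0.8125/2 = 1.15625, R_n = min(1.2×1.15625×0.3125×58, 2.4×0.75×0.3125×58) = 25.148 kips/bolt; interior L_c = 2.6875 − 0.8125 = 1.875, R_n = 32.625 kips/bolt. φR_n = 0.75 × (2×25.148 + 8×32.625) = 233.5 kips.
Block shear: shear path 2×[1.5625+4×2.6875] = 2×12.3125 in, A_gv = 7.6953, A_nv = 2×(12.3125 − 4.5×0.875)×0.3125 = 5.2344 in²; tension across gage: (2.625 − 1×0.875)×0.3125 = 0.54688 in². R_n = min(0.6×58×5.2344, 0.6×36×7.6953) + 1.0×58×0.54688 = min(182.16, 166.22) + 31.719 = 197.94 kips. φR_n = 0.75 × 197.94 = 148.5 kips.
Governing: min(450.6, 233.5, 148.5) = 148.5 kips → block shear.

148.5 kips (block shear governs)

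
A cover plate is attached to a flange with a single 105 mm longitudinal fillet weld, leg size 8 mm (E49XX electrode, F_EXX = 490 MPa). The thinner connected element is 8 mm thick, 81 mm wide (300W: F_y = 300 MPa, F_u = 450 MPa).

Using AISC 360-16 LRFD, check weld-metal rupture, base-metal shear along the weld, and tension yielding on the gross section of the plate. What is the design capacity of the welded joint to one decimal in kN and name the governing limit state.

Weld metal: throat = 0.707×8 = 5.656 mm, L = 105 mm. φR_n = 0.75 × 0.6 × 490 × 5.656 × 105 = 131.0 kN.
Base metal shear (8 mm plate): yield φR_n = 1.0×0.6×300×8×105 = 151.2 kN; rupture φR_n = 0.75×0.6×450×8×105 = 170.1 kN; take 151.2 kN (yield).
Tension yield (gross): A_g = 81×8 = 648 mm². φR_n = 0.90 × 300 × 648 = 175.0 kN.
Governing: min(131.0, 151.2, 175.0) = 131.0 kN → weld metal.

131.0 kN (weld metal governs)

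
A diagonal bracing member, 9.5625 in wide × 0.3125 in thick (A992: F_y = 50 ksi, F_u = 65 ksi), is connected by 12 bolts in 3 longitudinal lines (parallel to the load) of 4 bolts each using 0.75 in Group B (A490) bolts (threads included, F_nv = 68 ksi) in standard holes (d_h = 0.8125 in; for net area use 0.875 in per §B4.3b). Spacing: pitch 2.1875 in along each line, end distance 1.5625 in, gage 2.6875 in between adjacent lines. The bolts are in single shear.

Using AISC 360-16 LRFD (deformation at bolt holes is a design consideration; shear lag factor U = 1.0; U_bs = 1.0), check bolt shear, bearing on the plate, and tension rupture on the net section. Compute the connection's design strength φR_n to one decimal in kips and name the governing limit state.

Bolt shear: A_b = π(0.75)²/4 = 0.44179 in². φR_n = 0.75 × 68 × 0.44179 × 12 × 1 = 270.4 kips.
Bearing (0.3125 in plate, F_u = 65 ksi): end bolts L_c = 1.5625 − 0.8125/2 = 1.15625, R_n = min(1.2×1.15625×0.3125×65, 2.4×0.75×0.3125×65) = 28.184 kips/bolt; interior L_c = 2.1875 − 0.8125 = 1.375, R_n = 33.516 kips/bolt. φR_n = 0.75 × (3×28.184 + 9×33.516) = 289.6 kips.
Tension rupture (net): A_n = (9.5625 − 3×0.875)×0.3125 = 2.168 in² (U = 1.0, A_e = A_n). φR_n = 0.75 × 65 × 2.168 = 105.7 kips.
Governing: min(270.4, 289.6, 105.7) = 105.7 kips → net-section rupture.

105.7 kips (net-section rupture governs)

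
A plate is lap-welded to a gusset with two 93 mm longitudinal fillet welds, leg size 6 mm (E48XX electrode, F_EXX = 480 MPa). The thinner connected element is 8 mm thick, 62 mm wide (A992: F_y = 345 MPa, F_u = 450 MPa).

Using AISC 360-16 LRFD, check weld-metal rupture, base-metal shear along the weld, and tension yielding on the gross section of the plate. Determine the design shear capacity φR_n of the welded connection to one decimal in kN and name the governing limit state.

154.0 kN (gross-section yield governs)

Weld metal: throat = 0.707×6 = 4.242 mm, L = 2×93 = 186 mm. φR_n = 0.75 × 0.6 × 480 × 4.242 × 186 = 170.4 kN.
Base metal shear (8 mm plate): yield φR_n = 1.0×0.6×345×8×186 = 308.0 kN; rupture φR_n = 0.75×0.6×450×8×186 = 301.3 kN; take 301.3 kN (rupture).
Tension yield (gross): A_g = 62×8 = 496 mm². φR_n = 0.90 × 345 × 496 = 154.0 kN.
Governing: min(170.4, 301.3, 154.0) = 154.0 kN → gross-section yield.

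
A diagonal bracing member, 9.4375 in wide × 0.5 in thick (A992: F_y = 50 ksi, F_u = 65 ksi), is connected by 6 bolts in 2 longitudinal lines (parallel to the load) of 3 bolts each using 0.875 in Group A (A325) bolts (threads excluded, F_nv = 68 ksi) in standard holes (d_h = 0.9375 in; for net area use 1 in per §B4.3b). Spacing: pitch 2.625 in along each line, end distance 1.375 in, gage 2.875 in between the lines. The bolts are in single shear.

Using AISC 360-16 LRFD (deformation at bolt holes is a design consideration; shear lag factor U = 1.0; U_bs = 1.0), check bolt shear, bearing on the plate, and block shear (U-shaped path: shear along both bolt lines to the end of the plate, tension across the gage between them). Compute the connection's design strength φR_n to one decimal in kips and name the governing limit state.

Bolt shear: A_b = π(0.875)²/4 = 0.60132 in². φR_n = 0.75 × 68 × 0.60132 × 6 × 1 = 184.0 kips.
Bearing (0.5 in plate, F_u = 65 ksi): end bolts L_c = 1.375 − 0.9375/2 = 0.90625, R_n = min(1.2×0.90625×0.5×65, 2.4×0.875×0.5×65) = 35.344 kips/bolt; interior L_c = 2.625 − 0.9375 = 1.6875, R_n = 65.813 kips/bolt. φR_n = 0.75 × (2×35.344 + 4×65.813) = 250.5 kips.
Block shear: shear path 2×[1.375+2×2.625] = 2×6.625 in, A_gv = 6.625, A_nv = 2×(6.625 − 2.5×1)×0.5 = 4.125 in²; tension across gage: (2.875 − 1×1)×0.5 = 0.9375 in². R_n = min(0.6×65×4.125, 0.6×50×6.625) + 1.0×65×0.9375 = min(160.88, 198.75) + 60.938 = 221.82 kips. φR_n = 0.75 × 221.82 = 166.4 kips.
Governing: min(184.0, 250.5, 166.4) = 166.4 kips → block shear.

166.4 kips (block shear governs)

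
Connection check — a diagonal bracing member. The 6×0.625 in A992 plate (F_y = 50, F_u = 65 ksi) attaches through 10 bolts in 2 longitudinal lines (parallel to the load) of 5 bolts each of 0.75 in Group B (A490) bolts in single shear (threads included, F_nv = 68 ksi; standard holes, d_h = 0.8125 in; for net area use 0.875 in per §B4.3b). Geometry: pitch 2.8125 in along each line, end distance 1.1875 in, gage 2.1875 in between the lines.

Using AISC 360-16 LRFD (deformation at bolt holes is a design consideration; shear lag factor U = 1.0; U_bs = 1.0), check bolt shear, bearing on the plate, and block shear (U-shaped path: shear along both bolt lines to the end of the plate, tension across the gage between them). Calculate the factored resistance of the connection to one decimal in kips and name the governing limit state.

Bolt shear: A_b = π(0.75)²/4 = 0.44179 in². φR_n = 0.75 × 68 × 0.44179 × 10 × 1 = 225.3 kips.
Bearing (0.625 in plate, F_u = 65 ksi): end bolts L_c = 1.1875 − 0.8125/2 = 0.78125, R_n = min(1.2×0.78125×0.625×65, 2.4×0.75×0.625×65) = 38.086 kips/bolt; interior L_c = 2.8125 − 0.8125 = 2, R_n = 73.125 kips/bolt. φR_n = 0.75 × (2×38.086 + 8×73.125) = 495.9 kips.
Block shear: shear path 2×[1.1875+4×2.8125] = 2×12.4375 in, A_gv = 15.547, A_nv = 2×(12.4375 − 4.5×0.875)×0.625 = 10.625 in²; tension across gage: (2.1875 − 1×0.875)×0.625 = 0.82031 in². R_n = min(0.6×65×10.625, 0.6×50×15.547) + 1.0×65×0.82031 = min(414.38, 466.41) + 53.32 = 467.7 kips. φR_n = 0.75 × 467.7 = 350.8 kips.
Governing: min(225.3, 495.9, 350.8) = 225.3 kips → bolt shear.

225.3 kips (bolt shear governs)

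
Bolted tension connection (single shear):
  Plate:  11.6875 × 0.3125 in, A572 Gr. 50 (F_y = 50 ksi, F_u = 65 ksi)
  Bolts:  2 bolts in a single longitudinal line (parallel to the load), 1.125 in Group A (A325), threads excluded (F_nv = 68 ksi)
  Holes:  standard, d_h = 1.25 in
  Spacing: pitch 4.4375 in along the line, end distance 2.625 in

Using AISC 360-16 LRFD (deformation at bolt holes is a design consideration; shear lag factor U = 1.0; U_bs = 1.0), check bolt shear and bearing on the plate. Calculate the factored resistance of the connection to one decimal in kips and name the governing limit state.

Bolt shear: A_b = π(1.125)²/4 = 0.99402 in². φR_n = 0.75 × 68 × 0.99402 × 2 × 1 = 101.4 kips.
Bearing (0.3125 in plate, F_u = 65 ksi): end bolts L_c = 2.625 − 1.25/2 = 2, R_n = min(1.2×2×0.3125×65, 2.4×1.125×0.3125×65) = 48.75 kips/bolt; interior L_c = 4.4375 − 1.25 = 3.1875, R_n = 54.844 kips/bolt. φR_n = 0.75 × (1×48.75 + 1×54.844) = 77.7 kips.
Governing: min(101.4, 77.7) = 77.7 kips → bearing.

77.7 kips (bearing governs)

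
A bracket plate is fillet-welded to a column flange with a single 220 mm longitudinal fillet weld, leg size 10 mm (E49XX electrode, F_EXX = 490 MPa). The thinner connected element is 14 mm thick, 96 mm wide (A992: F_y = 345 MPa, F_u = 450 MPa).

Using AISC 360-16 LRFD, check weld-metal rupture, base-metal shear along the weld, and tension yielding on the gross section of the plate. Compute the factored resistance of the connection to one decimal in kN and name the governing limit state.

Weld metal: throat = 0.707×10 = 7.07 mm, L = 220 mm. φR_n = 0.75 × 0.6 × 490 × 7.07 × 220 = 343.0 kN.
Base metal shear (14 mm plate): yield φR_n = 1.0×0.6×345×14×220 = 637.6 kN; rupture φR_n = 0.75×0.6×450×14×220 = 623.7 kN; take 623.7 kN (rupture).
Tension yield (gross): A_g = 96×14 = 1344 mm². φR_n = 0.90 × 345 × 1344 = 417.3 kN.
Governing: min(343.0, 623.7, 417.3) = 343.0 kN → weld metal.

343.0 kN (weld metal governs)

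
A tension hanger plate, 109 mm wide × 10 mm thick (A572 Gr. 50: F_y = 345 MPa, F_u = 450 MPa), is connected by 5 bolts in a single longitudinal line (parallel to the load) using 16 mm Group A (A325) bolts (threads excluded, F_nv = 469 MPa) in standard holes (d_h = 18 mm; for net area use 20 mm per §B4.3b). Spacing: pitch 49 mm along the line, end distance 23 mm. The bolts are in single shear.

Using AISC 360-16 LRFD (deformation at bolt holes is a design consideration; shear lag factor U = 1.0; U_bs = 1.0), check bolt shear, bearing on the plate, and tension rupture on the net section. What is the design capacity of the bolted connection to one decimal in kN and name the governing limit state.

Bolt shear: A_b = π(16)²/4 = 201.06 mm². φR_n = 0.75 × 469 × 201.06 × 5 × 1 = 353.6 kN.
Bearing (10 mm plate, F_u = 450 MPa): end bolts L_c = 23 − 18/2 = 14, R_n = min(1.2×14×10×450, 2.4×16×10×450) = 75.6 kN/bolt; interior L_c = 49 − 18 = 31, R_n = 167.4 kN/bolt. φR_n = 0.75 × (1×75.6 + 4×167.4) = 558.9 kN.
Tension rupture (net): A_n = (109 − 1×20)×10 = 890 mm² (U = 1.0, A_e = A_n). φR_n = 0.75 × 450 × 890 = 300.4 kN.
Governing: min(353.6, 558.9, 300.4) = 300.4 kN → net-section rupture.

300.4 kN (net-section rupture governs)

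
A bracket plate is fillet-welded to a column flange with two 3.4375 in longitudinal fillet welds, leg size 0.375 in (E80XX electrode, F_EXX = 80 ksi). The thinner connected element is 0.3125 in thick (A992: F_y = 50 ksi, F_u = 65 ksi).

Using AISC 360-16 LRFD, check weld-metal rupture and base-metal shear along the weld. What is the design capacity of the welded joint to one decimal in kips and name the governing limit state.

Weld metal: throat = 0.707×0.375 = 0.26513 in, L = 2×3.4375 = 6.875 in. φR_n = 0.75 × 0.6 × 80 × 0.26513 × 6.875 = 65.6 kips.
Base metal shear (0.3125 in plate): yield φR_n = 1.0×0.6×50×0.3125×6.875 = 64.5 kips; rupture φR_n = 0.75×0.6×65×0.3125×6.875 = 62.8 kips; take 62.8 kips (rupture).
Governing: min(65.6, 62.8) = 62.8 kips → base-metal shear.

62.8 kips (base-metal shear governs)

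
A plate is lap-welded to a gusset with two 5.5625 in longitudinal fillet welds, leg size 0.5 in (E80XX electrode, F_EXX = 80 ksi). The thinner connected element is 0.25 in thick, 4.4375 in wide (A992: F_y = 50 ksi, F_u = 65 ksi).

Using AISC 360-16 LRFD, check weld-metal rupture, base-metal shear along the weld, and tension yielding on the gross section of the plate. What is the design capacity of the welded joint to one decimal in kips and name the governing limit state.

Weld metal: throat = 0.707×0.5 = 0.3535 in, L = 2×5.5625 = 11.125 in. φR_n = 0.75 × 0.6 × 80 × 0.3535 × 11.125 = 141.6 kips.
Base metal shear (0.25 in plate): yield φR_n = 1.0×0.6×50×0.25×11.125 = 83.4 kips; rupture φR_n = 0.75×0.6×65×0.25×11.125 = 81.4 kips; take 81.4 kips (rupture).
Tension yield (gross): A_g = 4.4375×0.25 = 1.1094 in². φR_n = 0.90 × 50 × 1.1094 = 49.9 kips.
Governing: min(141.6, 81.4, 49.9) = 49.9 kips → gross-section yield.

49.9 kips (gross-section yield governs)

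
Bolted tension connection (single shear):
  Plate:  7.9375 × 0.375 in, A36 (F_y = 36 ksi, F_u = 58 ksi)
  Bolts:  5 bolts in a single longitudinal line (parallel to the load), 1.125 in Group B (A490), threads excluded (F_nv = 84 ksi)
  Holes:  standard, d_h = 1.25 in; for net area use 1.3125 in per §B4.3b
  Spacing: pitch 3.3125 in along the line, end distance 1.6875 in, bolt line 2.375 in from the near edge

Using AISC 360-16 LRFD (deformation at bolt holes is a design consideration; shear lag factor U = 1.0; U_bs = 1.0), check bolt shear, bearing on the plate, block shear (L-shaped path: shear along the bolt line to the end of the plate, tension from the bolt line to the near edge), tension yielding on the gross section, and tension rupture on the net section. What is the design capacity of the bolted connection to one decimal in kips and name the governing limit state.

Bolt shear: A_b = π(1.125)²/4 = 0.99402 in². φR_n = 0.75 × 84 × 0.99402 × 5 × 1 = 313.1 kips.
Bearing (0.375 in plate, F_u = 58 ksi): end bolts L_c = 1.6875 − 1.25/2 = 1.0625, R_n = min(1.2×1.0625×0.375×58, 2.4×1.125×0.375×58) = 27.731 kips/bolt; interior L_c = 3.3125 − 1.25 = 2.0625, R_n = 53.831 kips/bolt. φR_n = 0.75 × (1×27.731 + 4×53.831) = 182.3 kips.
Block shear: shear path 1×[1.6875+4×3.3125] = 1×14.9375 in, A_gv = 5.6016, A_nv = 1×(14.9375 − 4.5×1.3125)×0.375 = 3.3867 in²; tension to near edge: (2.375 − 0.5×1.3125)×0.375 = 0.64453 in². R_n = min(0.6×58×3.3867, 0.6×36×5.6016) + 1.0×58×0.64453 = min(117.86, 120.99) + 37.383 = 155.24 kips. φR_n = 0.75 × 155.24 = 116.4 kips.
Tension yield (gross): A_g = 7.9375×0.375 = 2.9766 in². φR_n = 0.90 × 36 × 2.9766 = 96.4 kips.
Tension rupture (net): A_n = (7.9375 − 1×1.3125)×0.375 = 2.4844 in² (U = 1.0, A_e = A_n). φR_n = 0.75 × 58 × 2.4844 = 108.1 kips.
Governing: min(313.1, 182.3, 116.4, 96.4, 108.1) = 96.4 kips → gross-section yield.

96.4 kips (gross-section yield governs)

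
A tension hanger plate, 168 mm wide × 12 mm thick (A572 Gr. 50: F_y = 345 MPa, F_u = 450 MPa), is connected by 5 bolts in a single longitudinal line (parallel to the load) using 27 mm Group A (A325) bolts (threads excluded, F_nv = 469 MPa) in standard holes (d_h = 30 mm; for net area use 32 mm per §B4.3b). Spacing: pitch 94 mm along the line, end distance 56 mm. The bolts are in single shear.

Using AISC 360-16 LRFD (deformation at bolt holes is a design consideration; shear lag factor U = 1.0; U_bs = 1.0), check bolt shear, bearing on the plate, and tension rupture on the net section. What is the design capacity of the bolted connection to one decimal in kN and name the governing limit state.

550.8 kN (net-section rupture governs)

Bolt shear: A_b = π(27)²/4 = 572.56 mm². φR_n = 0.75 × 469 × 572.56 × 5 × 1 = 1007.0 kN.
Bearing (12 mm plate, F_u = 450 MPa): end bolts L_c = 56 − 30/2 = 41, R_n = min(1.2×41×12×450, 2.4×27×12×450) = 265.68 kN/bolt; interior L_c = 94 − 30 = 64, R_n = 349.92 kN/bolt. φR_n = 0.75 × (1×265.68 + 4×349.92) = 1249.0 kN.
Tension rupture (net): A_n = (168 − 1×32)×12 = 1632 mm² (U = 1.0, A_e = A_n). φR_n = 0.75 × 450 × 1632 = 550.8 kN.
Governing: min(1007.0, 1249.0, 550.8) = 550.8 kN → net-section rupture.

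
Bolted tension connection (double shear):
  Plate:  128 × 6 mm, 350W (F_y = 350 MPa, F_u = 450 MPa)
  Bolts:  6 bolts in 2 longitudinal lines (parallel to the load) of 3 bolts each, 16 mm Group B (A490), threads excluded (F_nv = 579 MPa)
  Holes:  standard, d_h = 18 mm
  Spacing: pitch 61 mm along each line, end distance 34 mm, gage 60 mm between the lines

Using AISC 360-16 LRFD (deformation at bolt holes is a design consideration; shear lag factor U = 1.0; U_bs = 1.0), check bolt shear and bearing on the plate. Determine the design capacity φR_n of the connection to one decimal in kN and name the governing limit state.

432.5 kN (bearing governs)

Bolt shear: A_b = π(16)²/4 = 201.06 mm². φR_n = 0.75 × 579 × 201.06 × 6 × 2 = 1047.7 kN.
Bearing (6 mm plate, F_u = 450 MPa): end bolts L_c = 34 − 18/2 = 25, R_n = min(1.2×25×6×450, 2.4×16×6×450) = 81 kN/bolt; interior L_c = 61 − 18 = 43, R_n = 103.68 kN/bolt. φR_n = 0.75 × (2×81 + 4×103.68) = 432.5 kN.
Governing: min(1047.7, 432.5) = 432.5 kN → bearing.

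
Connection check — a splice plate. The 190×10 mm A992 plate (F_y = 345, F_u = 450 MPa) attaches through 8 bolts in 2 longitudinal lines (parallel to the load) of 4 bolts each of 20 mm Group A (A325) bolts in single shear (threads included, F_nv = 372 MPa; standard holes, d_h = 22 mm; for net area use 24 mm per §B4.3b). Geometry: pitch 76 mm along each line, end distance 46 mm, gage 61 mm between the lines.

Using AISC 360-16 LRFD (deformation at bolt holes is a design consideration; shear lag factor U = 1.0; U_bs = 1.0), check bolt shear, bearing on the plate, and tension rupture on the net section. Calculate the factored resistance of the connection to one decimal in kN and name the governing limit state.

479.3 kN (net-section rupture governs)

Bolt shear: A_b = π(20)²/4 = 314.16 mm². φR_n = 0.75 × 372 × 314.16 × 8 × 1 = 701.2 kN.
Bearing (10 mm plate, F_u = 450 MPa): end bolts L_c = 46 − 22/2 = 35, R_n = min(1.2×35×10×450, 2.4×20×10×450) = 189 kN/bolt; interior L_c = 76 − 22 = 54, R_n = 216 kN/bolt. φR_n = 0.75 × (2×189 + 6×216) = 1255.5 kN.
Tension rupture (net): A_n = (190 − 2×24)×10 = 1420 mm² (U = 1.0, A_e = A_n). φR_n = 0.75 × 450 × 1420 = 479.3 kN.
Governing: min(701.2, 1255.5, 479.3) = 479.3 kN → net-section rupture.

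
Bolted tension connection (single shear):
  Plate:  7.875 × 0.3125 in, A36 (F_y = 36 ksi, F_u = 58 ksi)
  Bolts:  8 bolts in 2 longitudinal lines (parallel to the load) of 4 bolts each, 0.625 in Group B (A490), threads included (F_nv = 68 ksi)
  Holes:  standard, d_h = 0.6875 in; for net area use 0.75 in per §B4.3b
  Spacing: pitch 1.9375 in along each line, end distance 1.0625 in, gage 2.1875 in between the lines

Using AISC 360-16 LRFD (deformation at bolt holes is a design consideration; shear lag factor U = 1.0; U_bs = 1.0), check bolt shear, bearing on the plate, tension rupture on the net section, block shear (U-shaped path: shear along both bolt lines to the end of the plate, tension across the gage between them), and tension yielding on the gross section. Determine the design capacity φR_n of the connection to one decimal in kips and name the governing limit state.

79.7 kips (gross-section yield governs)

Bolt shear: A_b = π(0.625)²/4 = 0.3068 in². φR_n = 0.75 × 68 × 0.3068 × 8 × 1 = 125.2 kips.
Bearing (0.3125 in plate, F_u = 58 ksi): end bolts L_c = 1.0625 − 0.6875/2 = 0.71875, R_n = min(1.2×0.71875×0.3125×58, 2.4×0.625×0.3125×58) = 15.633 kips/bolt; interior L_c = 1.9375 − 0.6875 = 1.25, R_n = 27.188 kips/bolt. φR_n = 0.75 × (2×15.633 + 6×27.188) = 145.8 kips.
Tension rupture (net): A_n = (7.875 − 2×0.75)×0.3125 = 1.9922 in² (U = 1.0, A_e = A_n). φR_n = 0.75 × 58 × 1.9922 = 86.7 kips.
Block shear: shear path 2×[1.0625+3×1.9375] = 2×6.875 in, A_gv = 4.2969, A_nv = 2×(6.875 − 3.5×0.75)×0.3125 = 2.6563 in²; tension across gage: (2.1875 − 1×0.75)×0.3125 = 0.44922 in². R_n = min(0.6×58×2.6563, 0.6×36×4.2969) + 1.0×58×0.44922 = min(92.439, 92.813) + 26.055 = 118.49 kips. φR_n = 0.75 × 118.49 = 88.9 kips.
Tension yield (gross): A_g = 7.875×0.3125 = 2.4609 in². φR_n = 0.90 × 36 × 2.4609 = 79.7 kips.
Governing: min(125.2, 145.8, 86.7, 88.9, 79.7) = 79.7 kips → gross-section yield.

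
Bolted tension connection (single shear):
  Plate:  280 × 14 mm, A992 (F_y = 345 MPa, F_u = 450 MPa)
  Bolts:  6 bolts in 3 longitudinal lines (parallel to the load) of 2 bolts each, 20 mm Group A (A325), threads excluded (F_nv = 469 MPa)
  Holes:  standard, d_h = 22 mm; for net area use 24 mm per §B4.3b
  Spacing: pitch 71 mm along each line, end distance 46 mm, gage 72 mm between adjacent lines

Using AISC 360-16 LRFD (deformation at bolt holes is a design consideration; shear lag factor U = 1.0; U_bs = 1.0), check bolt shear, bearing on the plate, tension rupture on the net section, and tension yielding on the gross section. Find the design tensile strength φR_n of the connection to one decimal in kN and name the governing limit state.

Bolt shear: A_b = π(20)²/4 = 314.16 mm². φR_n = 0.75 × 469 × 314.16 × 6 × 1 = 663.0 kN.
Bearing (14 mm plate, F_u = 450 MPa): end bolts L_c = 46 − 22/2 = 35, R_n = min(1.2×35×14×450, 2.4×20×14×450) = 264.6 kN/bolt; interior L_c = 71 − 22 = 49, R_n = 302.4 kN/bolt. φR_n = 0.75 × (3×264.6 + 3×302.4) = 1275.8 kN.
Tension rupture (net): A_n = (280 − 3×24)×14 = 2912 mm² (U = 1.0, A_e = A_n). φR_n = 0.75 × 450 × 2912 = 982.8 kN.
Tension yield (gross): A_g = 280×14 = 3920 mm². φR_n = 0.90 × 345 × 3920 = 1217.2 kN.
Governing: min(663.0, 1275.8, 982.8, 1217.2) = 663.0 kN → bolt shear.

663.0 kN (bolt shear governs)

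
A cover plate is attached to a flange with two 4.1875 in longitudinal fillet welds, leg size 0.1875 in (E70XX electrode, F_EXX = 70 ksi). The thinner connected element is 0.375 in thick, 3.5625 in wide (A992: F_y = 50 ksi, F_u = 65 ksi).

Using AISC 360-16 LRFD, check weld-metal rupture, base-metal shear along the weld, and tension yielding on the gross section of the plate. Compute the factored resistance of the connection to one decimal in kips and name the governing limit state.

35.0 kips (weld metal governs)

Weld metal: throat = 0.707×0.1875 = 0.13256 in, L = 2×4.1875 = 8.375 in. φR_n = 0.75 × 0.6 × 70 × 0.13256 × 8.375 = 35.0 kips.
Base metal shear (0.375 in plate): yield φR_n = 1.0×0.6×50×0.375×8.375 = 94.2 kips; rupture φR_n = 0.75×0.6×65×0.375×8.375 = 91.9 kips; take 91.9 kips (rupture).
Tension yield (gross): A_g = 3.5625×0.375 = 1.3359 in². φR_n = 0.90 × 50 × 1.3359 = 60.1 kips.
Governing: min(35.0, 91.9, 60.1) = 35.0 kips → weld metal.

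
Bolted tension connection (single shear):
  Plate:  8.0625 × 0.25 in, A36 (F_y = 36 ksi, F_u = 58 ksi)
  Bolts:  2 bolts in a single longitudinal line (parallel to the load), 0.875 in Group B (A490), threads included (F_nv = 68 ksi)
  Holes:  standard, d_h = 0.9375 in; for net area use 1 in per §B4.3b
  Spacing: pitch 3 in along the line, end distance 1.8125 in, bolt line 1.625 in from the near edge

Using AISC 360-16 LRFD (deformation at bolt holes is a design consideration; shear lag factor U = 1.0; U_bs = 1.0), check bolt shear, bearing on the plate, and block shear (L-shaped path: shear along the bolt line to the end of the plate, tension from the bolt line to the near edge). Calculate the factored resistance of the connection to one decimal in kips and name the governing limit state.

Bolt shear: A_b = π(0.875)²/4 = 0.60132 in². φR_n = 0.75 × 68 × 0.60132 × 2 × 1 = 61.3 kips.
Bearing (0.25 in plate, F_u = 58 ksi): end bolts L_c = 1.8125 − 0.9375/2 = 1.34375, R_n = min(1.2×1.34375×0.25×58, 2.4×0.875×0.25×58) = 23.381 kips/bolt; interior L_c = 3 − 0.9375 = 2.0625, R_n = 30.45 kips/bolt. φR_n = 0.75 × (1×23.381 + 1×30.45) = 40.4 kips.
Block shear: shear path 1×[1.8125+1×3] = 1×4.8125 in, A_gv = 1.2031, A_nv = 1×(4.8125 − 1.5×1)×0.25 = 0.82813 in²; tension to near edge: (1.625 − 0.5×1)×0.25 = 0.28125 in². R_n = min(0.6×58×0.82813, 0.6×36×1.2031) + 1.0×58×0.28125 = min(28.819, 25.987) + 16.313 = 42.3 kips. φR_n = 0.75 × 42.3 = 31.7 kips.
Governing: min(61.3, 40.4, 31.7) = 31.7 kips → block shear.

31.7 kips (block shear governs)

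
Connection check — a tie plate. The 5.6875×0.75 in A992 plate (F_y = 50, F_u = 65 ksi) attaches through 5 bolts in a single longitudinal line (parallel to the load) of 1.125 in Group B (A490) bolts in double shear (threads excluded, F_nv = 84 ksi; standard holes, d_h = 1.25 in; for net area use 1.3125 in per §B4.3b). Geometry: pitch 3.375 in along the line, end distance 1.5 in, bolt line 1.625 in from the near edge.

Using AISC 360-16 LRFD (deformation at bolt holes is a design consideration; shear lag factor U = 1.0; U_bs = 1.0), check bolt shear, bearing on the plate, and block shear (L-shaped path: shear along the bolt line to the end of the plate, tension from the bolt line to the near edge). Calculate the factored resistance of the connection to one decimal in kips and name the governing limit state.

234.9 kips (block shear governs)

Bolt shear: A_b = π(1.125)²/4 = 0.99402 in². φR_n = 0.75 × 84 × 0.99402 × 5 × 2 = 626.2 kips.
Bearing (0.75 in plate, F_u = 65 ksi): end bolts L_c = 1.5 − 1.25/2 = 0.875, R_n = min(1.2×0.875×0.75×65, 2.4×1.125×0.75×65) = 51.188 kips/bolt; interior L_c = 3.375 − 1.25 = 2.125, R_n = 124.31 kips/bolt. φR_n = 0.75 × (1×51.188 + 4×124.31) = 411.3 kips.
Block shear: shear path 1×[1.5+4×3.375] = 1×15 in, A_gv = 11.25, A_nv = 1×(15 − 4.5×1.3125)×0.75 = 6.8203 in²; tension to near edge: (1.625 − 0.5×1.3125)×0.75 = 0.72656 in². R_n = min(0.6×65×6.8203, 0.6×50×11.25) + 1.0×65×0.72656 = min(265.99, 337.5) + 47.226 = 313.22 kips. φR_n = 0.75 × 313.22 = 234.9 kips.
Governing: min(626.2, 411.3, 234.9) = 234.9 kips → block shear.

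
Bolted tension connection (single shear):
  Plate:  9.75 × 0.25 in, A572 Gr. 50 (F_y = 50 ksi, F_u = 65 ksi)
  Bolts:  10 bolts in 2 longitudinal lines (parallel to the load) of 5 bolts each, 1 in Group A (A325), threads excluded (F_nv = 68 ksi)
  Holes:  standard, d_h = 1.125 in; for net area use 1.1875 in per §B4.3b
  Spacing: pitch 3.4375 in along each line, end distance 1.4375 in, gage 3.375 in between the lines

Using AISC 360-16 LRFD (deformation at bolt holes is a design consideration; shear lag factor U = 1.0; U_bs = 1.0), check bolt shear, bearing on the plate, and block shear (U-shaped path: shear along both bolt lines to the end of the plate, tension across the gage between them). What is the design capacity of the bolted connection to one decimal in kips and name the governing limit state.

Bolt shear: A_b = π(1)²/4 = 0.7854 in². φR_n = 0.75 × 68 × 0.7854 × 10 × 1 = 400.6 kips.
Bearing (0.25 in plate, F_u = 65 ksi): end bolts L_c = 1.4375 − 1.125/2 = 0.875, R_n = min(1.2×0.875×0.25×65, 2.4×1×0.25×65) = 17.063 kips/bolt; interior L_c = 3.4375 − 1.125 = 2.3125, R_n = 39 kips/bolt. φR_n = 0.75 × (2×17.063 + 8×39) = 259.6 kips.
Block shear: shear path 2×[1.4375+4×3.4375] = 2×15.1875 in, A_gv = 7.5938, A_nv = 2×(15.1875 − 4.5×1.1875)×0.25 = 4.9219 in²; tension across gage: (3.375 − 1×1.1875)×0.25 = 0.54688 in². R_n = min(0.6×65×4.9219, 0.6×50×7.5938) + 1.0×65×0.54688 = min(191.95, 227.81) + 35.547 = 227.5 kips. φR_n = 0.75 × 227.5 = 170.6 kips.
Governing: min(400.6, 259.6, 170.6) = 170.6 kips → block shear.

170.6 kips (block shear governs)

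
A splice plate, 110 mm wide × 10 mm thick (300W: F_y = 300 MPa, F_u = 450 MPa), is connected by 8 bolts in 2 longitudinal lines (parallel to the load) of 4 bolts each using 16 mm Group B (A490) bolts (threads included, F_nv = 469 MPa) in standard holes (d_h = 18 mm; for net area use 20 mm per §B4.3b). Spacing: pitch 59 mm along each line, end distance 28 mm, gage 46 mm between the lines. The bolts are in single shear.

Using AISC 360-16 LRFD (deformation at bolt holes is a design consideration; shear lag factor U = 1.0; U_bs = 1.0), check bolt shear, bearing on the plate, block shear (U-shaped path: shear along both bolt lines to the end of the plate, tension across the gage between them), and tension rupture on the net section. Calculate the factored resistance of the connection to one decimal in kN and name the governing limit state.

Bolt shear: A_b = π(16)²/4 = 201.06 mm². φR_n = 0.75 × 469 × 201.06 × 8 × 1 = 565.8 kN.
Bearing (10 mm plate, F_u = 450 MPa): end bolts L_c = 28 − 18/2 = 19, R_n = min(1.2×19×10×450, 2.4×16×10×450) = 102.6 kN/bolt; interior L_c = 59 − 18 = 41, R_n = 172.8 kN/bolt. φR_n = 0.75 × (2×102.6 + 6×172.8) = 931.5 kN.
Block shear: shear path 2×[28+3×59] = 2×205 mm, A_gv = 4100, A_nv = 2×(205 − 3.5×20)×10 = 2700 mm²; tension across gage: (46 − 1×20)×10 = 260 mm². R_n = min(0.6×450×2700, 0.6×300×4100) + 1.0×450×260 = min(729, 738) + 117 = 846 kN. φR_n = 0.75 × 846 = 634.5 kN.
Tension rupture (net): A_n = (110 − 2×20)×10 = 700 mm² (U = 1.0, A_e = A_n). φR_n = 0.75 × 450 × 700 = 236.3 kN.
Governing: min(565.8, 931.5, 634.5, 236.3) = 236.3 kN → net-section rupture.

236.3 kN (net-section rupture governs)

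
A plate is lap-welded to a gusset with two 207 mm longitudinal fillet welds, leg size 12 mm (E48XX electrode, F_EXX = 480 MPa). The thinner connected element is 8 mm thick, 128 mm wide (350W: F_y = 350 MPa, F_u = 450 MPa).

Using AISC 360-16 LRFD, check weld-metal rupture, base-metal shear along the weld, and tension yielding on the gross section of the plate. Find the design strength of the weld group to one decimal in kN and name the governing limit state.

Weld metal: throat = 0.707×12 = 8.484 mm, L = 2×207 = 414 mm. φR_n = 0.75 × 0.6 × 480 × 8.484 × 414 = 758.7 kN.
Base metal shear (8 mm plate): yield φR_n = 1.0×0.6×350×8×414 = 695.5 kN; rupture φR_n = 0.75×0.6×450×8×414 = 670.7 kN; take 670.7 kN (rupture).
Tension yield (gross): A_g = 128×8 = 1024 mm². φR_n = 0.90 × 350 × 1024 = 322.6 kN.
Governing: min(758.7, 670.7, 322.6) = 322.6 kN → gross-section yield.

322.6 kN (gross-section yield governs)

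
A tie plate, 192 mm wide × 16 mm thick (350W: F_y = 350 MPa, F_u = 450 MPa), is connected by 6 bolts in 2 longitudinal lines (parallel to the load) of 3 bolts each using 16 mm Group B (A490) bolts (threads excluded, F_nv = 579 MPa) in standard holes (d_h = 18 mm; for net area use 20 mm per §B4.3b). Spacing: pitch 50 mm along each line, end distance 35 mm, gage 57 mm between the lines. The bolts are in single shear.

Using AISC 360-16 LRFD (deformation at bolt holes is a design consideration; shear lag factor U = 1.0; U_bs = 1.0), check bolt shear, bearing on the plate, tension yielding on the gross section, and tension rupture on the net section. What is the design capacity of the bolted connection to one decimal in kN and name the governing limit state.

523.9 kN (bolt shear governs)

Bolt shear: A_b = π(16)²/4 = 201.06 mm². φR_n = 0.75 × 579 × 201.06 × 6 × 1 = 523.9 kN.
Bearing (16 mm plate, F_u = 450 MPa): end bolts L_c = 35 − 18/2 = 26, R_n = min(1.2×26×16×450, 2.4×16×16×450) = 224.64 kN/bolt; interior L_c = 50 − 18 = 32, R_n = 276.48 kN/bolt. φR_n = 0.75 × (2×224.64 + 4×276.48) = 1166.4 kN.
Tension yield (gross): A_g = 192×16 = 3072 mm². φR_n = 0.90 × 350 × 3072 = 967.7 kN.
Tension rupture (net): A_n = (192 − 2×20)×16 = 2432 mm² (U = 1.0, A_e = A_n). φR_n = 0.75 × 450 × 2432 = 820.8 kN.
Governing: min(523.9, 1166.4, 967.7, 820.8) = 523.9 kN → bolt shear.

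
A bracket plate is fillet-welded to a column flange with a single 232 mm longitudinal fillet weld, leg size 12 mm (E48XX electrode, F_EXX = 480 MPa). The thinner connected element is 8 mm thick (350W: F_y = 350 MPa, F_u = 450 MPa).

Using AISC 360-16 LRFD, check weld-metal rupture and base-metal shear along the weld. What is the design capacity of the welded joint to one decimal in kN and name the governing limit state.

Weld metal: throat = 0.707×12 = 8.484 mm, L = 232 mm. φR_n = 0.75 × 0.6 × 480 × 8.484 × 232 = 425.2 kN.
Base metal shear (8 mm plate): yield φR_n = 1.0×0.6×350×8×232 = 389.8 kN; rupture φR_n = 0.75×0.6×450×8×232 = 375.8 kN; take 375.8 kN (rupture).
Governing: min(425.2, 375.8) = 375.8 kN → base-metal shear.

375.8 kN (base-metal shear governs)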